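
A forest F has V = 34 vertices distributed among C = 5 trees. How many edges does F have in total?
29 (Each of the 5 component trees on V_i vertices has V_i - 1 edges; summing gives V - C = 34 - 5 = 29)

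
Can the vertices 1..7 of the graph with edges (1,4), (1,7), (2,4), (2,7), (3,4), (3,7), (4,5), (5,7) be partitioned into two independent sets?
Yes. Partition: {1, 2, 3, 5, 6}, {4, 7}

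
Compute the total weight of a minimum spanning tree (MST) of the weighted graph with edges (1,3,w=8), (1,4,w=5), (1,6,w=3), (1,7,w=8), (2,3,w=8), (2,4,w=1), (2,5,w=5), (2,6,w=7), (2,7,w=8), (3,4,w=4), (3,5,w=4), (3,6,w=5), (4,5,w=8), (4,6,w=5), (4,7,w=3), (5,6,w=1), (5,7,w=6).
16 (MST edges: (1,6,w=3), (2,4,w=1), (3,4,w=4), (3,5,w=4), (4,7,w=3), (5,6,w=1); sum of weights 3 + 1 + 4 + 4 + 3 + 1 = 16)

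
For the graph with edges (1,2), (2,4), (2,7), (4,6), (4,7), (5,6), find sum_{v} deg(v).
12 (handshake: sum of degrees = 2|E| = 2 x 6 = 12)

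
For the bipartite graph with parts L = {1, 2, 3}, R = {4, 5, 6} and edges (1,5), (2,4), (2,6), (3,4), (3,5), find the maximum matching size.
3 (matching: (1,5), (2,6), (3,4); upper bound min(|L|,|R|) = min(3,3) = 3)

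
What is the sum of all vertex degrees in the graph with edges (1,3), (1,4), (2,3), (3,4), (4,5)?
10 (handshake: sum of degrees = 2|E| = 2 x 5 = 10)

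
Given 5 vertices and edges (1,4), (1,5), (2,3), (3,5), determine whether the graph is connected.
Yes (BFS from 1 visits [1, 4, 5, 3, 2] — all 5 vertices reached)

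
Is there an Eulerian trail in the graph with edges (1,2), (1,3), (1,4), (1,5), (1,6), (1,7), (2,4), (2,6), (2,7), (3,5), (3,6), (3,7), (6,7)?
Yes — and in fact it has an Eulerian circuit (the graph is connected and all 7 vertices have even degree)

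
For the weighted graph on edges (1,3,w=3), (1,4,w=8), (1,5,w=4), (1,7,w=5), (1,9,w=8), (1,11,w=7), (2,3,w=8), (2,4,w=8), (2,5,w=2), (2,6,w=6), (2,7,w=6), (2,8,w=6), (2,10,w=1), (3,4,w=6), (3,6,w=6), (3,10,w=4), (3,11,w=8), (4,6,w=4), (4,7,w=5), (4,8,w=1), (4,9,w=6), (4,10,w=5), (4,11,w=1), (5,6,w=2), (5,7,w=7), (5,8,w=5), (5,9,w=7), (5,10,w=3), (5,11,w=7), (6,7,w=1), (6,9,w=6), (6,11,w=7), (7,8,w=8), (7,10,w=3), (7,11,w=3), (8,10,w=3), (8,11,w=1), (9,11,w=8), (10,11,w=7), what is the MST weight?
24 (MST edges: (1,3,w=3), (1,5,w=4), (2,5,w=2), (2,10,w=1), (4,8,w=1), (4,9,w=6), (4,11,w=1), (5,6,w=2), (6,7,w=1), (7,11,w=3); sum of weights 3 + 4 + 2 + 1 + 1 + 6 + 1 + 2 + 1 + 3 = 24)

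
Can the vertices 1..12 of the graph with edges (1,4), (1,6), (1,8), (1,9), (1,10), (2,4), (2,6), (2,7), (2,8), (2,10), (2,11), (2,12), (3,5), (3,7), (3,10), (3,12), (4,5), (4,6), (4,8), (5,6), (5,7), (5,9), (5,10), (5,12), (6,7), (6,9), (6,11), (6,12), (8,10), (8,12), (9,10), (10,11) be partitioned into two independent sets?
No (odd cycle of length 3: 8 -> 1 -> 4 -> 8)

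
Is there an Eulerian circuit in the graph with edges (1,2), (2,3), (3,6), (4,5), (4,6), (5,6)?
No (2 vertices have odd degree: {1, 6}; Eulerian circuit requires 0)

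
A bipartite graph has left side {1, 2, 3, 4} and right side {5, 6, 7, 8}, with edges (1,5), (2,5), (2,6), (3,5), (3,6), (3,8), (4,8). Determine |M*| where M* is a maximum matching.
3 (matching: (1,5), (2,6), (3,8); upper bound min(|L|,|R|) = min(4,4) = 4)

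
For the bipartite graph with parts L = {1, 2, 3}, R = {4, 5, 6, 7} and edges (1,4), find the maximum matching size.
1 (matching: (1,4); upper bound min(|L|,|R|) = min(3,4) = 3)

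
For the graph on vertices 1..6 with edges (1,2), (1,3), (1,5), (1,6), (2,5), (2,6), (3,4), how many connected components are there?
1 (components: {1, 2, 3, 4, 5, 6})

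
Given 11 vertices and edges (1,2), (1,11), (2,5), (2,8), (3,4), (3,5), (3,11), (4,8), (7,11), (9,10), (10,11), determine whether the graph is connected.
No, it has 2 components: {1, 2, 3, 4, 5, 7, 8, 9, 10, 11}, {6}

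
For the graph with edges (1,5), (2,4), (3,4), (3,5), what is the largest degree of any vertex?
2 (attained at vertices 3, 4, 5)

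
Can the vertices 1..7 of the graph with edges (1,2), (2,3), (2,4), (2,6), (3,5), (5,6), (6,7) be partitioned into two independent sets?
Yes. Partition: {1, 3, 4, 6}, {2, 5, 7}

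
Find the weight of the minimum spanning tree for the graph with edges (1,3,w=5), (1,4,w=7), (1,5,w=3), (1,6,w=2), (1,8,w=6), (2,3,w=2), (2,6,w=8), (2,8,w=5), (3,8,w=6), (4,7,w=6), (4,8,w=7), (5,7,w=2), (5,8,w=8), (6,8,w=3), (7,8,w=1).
21 (MST edges: (1,3,w=5), (1,5,w=3), (1,6,w=2), (2,3,w=2), (4,7,w=6), (5,7,w=2), (7,8,w=1); sum of weights 5 + 3 + 2 + 2 + 6 + 2 + 1 = 21)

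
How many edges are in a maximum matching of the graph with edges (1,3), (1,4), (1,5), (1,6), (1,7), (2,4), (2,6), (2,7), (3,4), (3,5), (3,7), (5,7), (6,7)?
3 (matching: (1,7), (2,6), (3,5); upper bound floor(n/2) = floor(7/2) = 3)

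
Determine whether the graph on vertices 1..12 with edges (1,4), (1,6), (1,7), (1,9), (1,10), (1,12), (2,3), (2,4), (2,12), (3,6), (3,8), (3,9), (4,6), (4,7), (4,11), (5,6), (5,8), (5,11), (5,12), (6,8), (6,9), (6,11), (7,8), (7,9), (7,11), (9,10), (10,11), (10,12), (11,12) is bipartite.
No (odd cycle of length 3: 9 -> 1 -> 10 -> 9)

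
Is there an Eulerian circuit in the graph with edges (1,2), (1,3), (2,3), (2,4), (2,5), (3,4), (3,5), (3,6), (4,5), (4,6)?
No (2 vertices have odd degree: {3, 5}; Eulerian circuit requires 0)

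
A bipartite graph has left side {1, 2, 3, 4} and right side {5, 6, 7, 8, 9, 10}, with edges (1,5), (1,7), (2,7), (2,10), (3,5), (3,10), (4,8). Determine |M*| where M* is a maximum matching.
4 (matching: (1,7), (2,10), (3,5), (4,8); upper bound min(|L|,|R|) = min(4,6) = 4)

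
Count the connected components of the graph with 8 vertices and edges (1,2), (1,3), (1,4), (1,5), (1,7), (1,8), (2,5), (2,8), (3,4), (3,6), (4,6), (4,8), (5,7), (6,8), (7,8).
1 (components: {1, 2, 3, 4, 5, 6, 7, 8})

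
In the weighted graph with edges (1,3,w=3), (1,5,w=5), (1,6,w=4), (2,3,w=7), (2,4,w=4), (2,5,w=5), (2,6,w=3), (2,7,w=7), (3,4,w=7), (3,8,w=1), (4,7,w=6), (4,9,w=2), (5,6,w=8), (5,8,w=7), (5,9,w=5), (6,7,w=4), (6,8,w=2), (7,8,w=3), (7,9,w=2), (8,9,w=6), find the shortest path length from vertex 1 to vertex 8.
4 (path: 1 -> 3 -> 8; weights 3 + 1 = 4)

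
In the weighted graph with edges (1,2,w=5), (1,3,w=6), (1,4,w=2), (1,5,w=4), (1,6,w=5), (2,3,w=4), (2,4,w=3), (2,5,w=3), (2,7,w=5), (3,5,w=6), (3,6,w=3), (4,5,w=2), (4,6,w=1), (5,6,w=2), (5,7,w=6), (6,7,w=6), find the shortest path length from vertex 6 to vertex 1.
3 (path: 6 -> 4 -> 1; weights 1 + 2 = 3)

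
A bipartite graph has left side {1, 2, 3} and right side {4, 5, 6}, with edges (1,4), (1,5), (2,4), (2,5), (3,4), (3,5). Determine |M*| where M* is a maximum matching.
2 (matching: (1,5), (2,4); upper bound min(|L|,|R|) = min(3,3) = 3)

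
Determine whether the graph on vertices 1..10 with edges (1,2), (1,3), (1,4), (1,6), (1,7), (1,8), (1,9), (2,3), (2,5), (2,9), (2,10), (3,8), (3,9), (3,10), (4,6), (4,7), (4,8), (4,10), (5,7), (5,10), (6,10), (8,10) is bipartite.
No (odd cycle of length 3: 7 -> 1 -> 4 -> 7)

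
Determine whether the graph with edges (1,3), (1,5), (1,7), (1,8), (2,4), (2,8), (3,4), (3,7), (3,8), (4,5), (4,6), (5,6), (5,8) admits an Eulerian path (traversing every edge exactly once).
Yes — and in fact it has an Eulerian circuit (the graph is connected and all 8 vertices have even degree)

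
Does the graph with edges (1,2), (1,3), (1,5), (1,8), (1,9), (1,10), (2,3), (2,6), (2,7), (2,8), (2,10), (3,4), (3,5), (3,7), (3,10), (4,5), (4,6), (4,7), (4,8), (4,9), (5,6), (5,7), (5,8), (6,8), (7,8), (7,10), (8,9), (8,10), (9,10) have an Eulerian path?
Yes — and in fact it has an Eulerian circuit (the graph is connected and all 10 vertices have even degree)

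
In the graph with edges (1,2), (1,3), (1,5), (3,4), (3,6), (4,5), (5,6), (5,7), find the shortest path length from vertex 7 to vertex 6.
2 (path: 7 -> 5 -> 6, 2 edges)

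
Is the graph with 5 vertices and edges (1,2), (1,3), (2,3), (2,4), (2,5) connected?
Yes (BFS from 1 visits [1, 2, 3, 4, 5] — all 5 vertices reached)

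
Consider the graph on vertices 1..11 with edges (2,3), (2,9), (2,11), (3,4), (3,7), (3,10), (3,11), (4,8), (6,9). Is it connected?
No, it has 3 components: {1}, {2, 3, 4, 6, 7, 8, 9, 10, 11}, {5}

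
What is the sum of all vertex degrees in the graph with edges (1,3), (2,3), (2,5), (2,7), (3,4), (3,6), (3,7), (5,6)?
16 (handshake: sum of degrees = 2|E| = 2 x 8 = 16)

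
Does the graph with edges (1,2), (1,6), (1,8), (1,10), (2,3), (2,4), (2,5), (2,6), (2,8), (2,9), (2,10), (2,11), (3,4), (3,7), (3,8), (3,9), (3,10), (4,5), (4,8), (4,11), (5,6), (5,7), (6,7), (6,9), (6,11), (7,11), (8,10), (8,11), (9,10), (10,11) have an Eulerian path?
Yes (the graph is connected and exactly 2 vertices have odd degree: {2, 4}; any Eulerian path must start and end at those)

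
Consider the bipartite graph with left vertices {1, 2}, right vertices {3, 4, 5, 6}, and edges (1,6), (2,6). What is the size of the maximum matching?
1 (matching: (1,6); upper bound min(|L|,|R|) = min(2,4) = 2)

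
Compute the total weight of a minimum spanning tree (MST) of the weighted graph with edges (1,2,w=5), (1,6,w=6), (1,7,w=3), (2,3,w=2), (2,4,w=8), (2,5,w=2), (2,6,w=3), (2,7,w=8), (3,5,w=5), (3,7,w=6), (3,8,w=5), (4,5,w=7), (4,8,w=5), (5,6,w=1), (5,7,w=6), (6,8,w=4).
22 (MST edges: (1,2,w=5), (1,7,w=3), (2,3,w=2), (2,5,w=2), (4,8,w=5), (5,6,w=1), (6,8,w=4); sum of weights 5 + 3 + 2 + 2 + 5 + 1 + 4 = 22)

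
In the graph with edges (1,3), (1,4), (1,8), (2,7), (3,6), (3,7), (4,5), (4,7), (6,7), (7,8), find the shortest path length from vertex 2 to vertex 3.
2 (path: 2 -> 7 -> 3, 2 edges)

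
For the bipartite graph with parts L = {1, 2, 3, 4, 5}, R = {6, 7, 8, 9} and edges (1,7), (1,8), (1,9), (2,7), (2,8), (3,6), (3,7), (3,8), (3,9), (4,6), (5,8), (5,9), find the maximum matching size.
4 (matching: (1,9), (2,8), (3,7), (4,6); upper bound min(|L|,|R|) = min(5,4) = 4)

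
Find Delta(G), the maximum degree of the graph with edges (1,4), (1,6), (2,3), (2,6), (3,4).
2 (attained at vertices 1, 2, 3, 4, 6)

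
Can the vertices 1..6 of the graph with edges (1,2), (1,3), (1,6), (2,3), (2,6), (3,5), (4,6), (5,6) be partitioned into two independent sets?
No (odd cycle of length 3: 2 -> 1 -> 6 -> 2)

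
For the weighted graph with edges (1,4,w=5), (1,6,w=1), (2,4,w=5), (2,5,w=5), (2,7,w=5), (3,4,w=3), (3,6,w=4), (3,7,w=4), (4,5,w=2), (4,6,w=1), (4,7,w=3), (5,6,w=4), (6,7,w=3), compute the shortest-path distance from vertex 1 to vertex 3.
5 (path: 1 -> 6 -> 3; weights 1 + 4 = 5)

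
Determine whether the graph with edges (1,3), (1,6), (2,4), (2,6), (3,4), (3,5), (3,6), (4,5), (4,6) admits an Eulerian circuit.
Yes (the graph is connected and all 6 vertices have even degree)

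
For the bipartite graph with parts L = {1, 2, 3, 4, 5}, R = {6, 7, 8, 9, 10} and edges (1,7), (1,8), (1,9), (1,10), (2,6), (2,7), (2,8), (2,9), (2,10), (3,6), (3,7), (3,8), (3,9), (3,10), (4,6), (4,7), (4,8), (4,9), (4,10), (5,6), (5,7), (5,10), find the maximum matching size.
5 (matching: (1,10), (2,9), (3,8), (4,7), (5,6); upper bound min(|L|,|R|) = min(5,5) = 5)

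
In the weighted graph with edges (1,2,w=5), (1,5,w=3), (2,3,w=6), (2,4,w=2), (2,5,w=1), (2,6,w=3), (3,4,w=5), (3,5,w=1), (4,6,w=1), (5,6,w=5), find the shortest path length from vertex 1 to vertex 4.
6 (path: 1 -> 5 -> 2 -> 4; weights 3 + 1 + 2 = 6)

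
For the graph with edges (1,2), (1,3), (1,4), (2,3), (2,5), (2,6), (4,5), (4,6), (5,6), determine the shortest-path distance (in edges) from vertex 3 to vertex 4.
2 (path: 3 -> 1 -> 4, 2 edges)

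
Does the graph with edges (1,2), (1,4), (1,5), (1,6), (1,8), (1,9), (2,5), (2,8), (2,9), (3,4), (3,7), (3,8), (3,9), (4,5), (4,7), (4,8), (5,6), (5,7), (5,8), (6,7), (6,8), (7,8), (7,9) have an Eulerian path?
Yes (the graph is connected and exactly 2 vertices have odd degree: {4, 8}; any Eulerian path must start and end at those)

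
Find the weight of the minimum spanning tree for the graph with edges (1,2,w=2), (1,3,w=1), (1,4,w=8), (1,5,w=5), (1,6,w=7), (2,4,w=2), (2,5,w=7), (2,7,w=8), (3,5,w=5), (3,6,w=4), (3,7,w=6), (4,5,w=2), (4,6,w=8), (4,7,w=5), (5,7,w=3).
14 (MST edges: (1,2,w=2), (1,3,w=1), (2,4,w=2), (3,6,w=4), (4,5,w=2), (5,7,w=3); sum of weights 2 + 1 + 2 + 4 + 2 + 3 = 14)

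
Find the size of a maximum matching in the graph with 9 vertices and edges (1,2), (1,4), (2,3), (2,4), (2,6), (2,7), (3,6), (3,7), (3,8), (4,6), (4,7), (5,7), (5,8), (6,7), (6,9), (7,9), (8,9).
4 (matching: (1,4), (3,8), (5,7), (6,9); upper bound floor(n/2) = floor(9/2) = 4)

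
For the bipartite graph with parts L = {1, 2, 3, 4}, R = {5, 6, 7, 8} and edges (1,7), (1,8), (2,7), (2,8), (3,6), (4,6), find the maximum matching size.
3 (matching: (1,8), (2,7), (3,6); upper bound min(|L|,|R|) = min(4,4) = 4)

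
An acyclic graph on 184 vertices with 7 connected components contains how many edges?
177 (Each of the 7 component trees on V_i vertices has V_i - 1 edges; summing gives V - C = 184 - 7 = 177)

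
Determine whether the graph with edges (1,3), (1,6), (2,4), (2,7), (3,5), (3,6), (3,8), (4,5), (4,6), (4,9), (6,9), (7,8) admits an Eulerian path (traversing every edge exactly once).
Yes — and in fact it has an Eulerian circuit (the graph is connected and all 9 vertices have even degree)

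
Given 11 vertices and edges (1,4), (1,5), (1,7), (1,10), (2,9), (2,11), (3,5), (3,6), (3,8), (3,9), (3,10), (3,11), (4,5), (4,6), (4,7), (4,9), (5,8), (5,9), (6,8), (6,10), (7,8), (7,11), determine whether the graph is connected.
Yes (BFS from 1 visits [1, 4, 5, 7, 10, 6, 9, 3, 8, 11, 2] — all 11 vertices reached)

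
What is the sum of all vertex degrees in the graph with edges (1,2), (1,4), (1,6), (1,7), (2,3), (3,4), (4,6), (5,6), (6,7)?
18 (handshake: sum of degrees = 2|E| = 2 x 9 = 18)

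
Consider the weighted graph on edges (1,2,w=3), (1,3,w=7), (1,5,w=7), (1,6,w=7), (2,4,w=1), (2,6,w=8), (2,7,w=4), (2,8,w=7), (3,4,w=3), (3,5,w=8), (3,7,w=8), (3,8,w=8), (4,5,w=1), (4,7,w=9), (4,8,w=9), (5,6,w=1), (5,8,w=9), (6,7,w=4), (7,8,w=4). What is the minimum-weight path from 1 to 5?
5 (path: 1 -> 2 -> 4 -> 5; weights 3 + 1 + 1 = 5)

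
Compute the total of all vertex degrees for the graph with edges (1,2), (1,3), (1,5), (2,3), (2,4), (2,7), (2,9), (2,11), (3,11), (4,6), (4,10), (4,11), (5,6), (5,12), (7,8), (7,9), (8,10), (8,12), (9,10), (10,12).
40 (handshake: sum of degrees = 2|E| = 2 x 20 = 40)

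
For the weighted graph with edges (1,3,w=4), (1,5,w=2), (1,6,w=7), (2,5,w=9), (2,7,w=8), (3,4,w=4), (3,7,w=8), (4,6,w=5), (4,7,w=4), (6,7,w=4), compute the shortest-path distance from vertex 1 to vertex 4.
8 (path: 1 -> 3 -> 4; weights 4 + 4 = 8)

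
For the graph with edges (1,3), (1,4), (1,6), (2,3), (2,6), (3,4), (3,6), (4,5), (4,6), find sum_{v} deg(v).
18 (handshake: sum of degrees = 2|E| = 2 x 9 = 18)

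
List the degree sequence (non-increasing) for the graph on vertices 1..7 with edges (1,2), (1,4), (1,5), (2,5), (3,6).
[3, 2, 2, 1, 1, 1, 0] (degrees: deg(1)=3, deg(2)=2, deg(3)=1, deg(4)=1, deg(5)=2, deg(6)=1, deg(7)=0)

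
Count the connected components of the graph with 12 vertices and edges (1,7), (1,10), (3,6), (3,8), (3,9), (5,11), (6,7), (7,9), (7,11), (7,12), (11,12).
3 (components: {1, 3, 5, 6, 7, 8, 9, 10, 11, 12}, {2}, {4})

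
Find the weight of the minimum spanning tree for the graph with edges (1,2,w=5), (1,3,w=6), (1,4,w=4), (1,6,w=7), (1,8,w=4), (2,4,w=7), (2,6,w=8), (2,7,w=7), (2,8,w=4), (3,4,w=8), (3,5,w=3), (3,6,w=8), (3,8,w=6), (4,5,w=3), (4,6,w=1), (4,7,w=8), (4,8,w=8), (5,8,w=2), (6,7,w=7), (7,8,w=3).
20 (MST edges: (1,4,w=4), (2,8,w=4), (3,5,w=3), (4,5,w=3), (4,6,w=1), (5,8,w=2), (7,8,w=3); sum of weights 4 + 4 + 3 + 3 + 1 + 2 + 3 = 20)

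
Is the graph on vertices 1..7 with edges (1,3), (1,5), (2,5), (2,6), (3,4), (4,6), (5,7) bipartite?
Yes. Partition: {1, 2, 4, 7}, {3, 5, 6}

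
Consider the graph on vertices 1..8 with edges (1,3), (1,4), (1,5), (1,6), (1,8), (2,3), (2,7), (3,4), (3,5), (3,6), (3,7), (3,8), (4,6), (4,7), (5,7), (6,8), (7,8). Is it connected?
Yes (BFS from 1 visits [1, 3, 4, 5, 6, 8, 2, 7] — all 8 vertices reached)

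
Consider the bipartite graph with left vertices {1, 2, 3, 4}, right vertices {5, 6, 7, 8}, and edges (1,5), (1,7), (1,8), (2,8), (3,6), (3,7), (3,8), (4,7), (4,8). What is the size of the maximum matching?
4 (matching: (1,5), (2,8), (3,6), (4,7); upper bound min(|L|,|R|) = min(4,4) = 4)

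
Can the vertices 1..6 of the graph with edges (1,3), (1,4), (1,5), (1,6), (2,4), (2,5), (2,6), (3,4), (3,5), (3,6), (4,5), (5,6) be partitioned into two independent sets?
No (odd cycle of length 3: 5 -> 1 -> 4 -> 5)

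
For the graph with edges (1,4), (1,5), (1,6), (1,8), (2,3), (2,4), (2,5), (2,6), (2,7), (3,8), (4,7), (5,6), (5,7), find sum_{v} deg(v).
26 (handshake: sum of degrees = 2|E| = 2 x 13 = 26)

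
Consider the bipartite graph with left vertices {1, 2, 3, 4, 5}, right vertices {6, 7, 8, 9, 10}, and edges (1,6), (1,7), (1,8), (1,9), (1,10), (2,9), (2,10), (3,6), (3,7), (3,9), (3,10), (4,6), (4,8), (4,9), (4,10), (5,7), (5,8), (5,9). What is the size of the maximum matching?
5 (matching: (1,10), (2,9), (3,7), (4,6), (5,8); upper bound min(|L|,|R|) = min(5,5) = 5)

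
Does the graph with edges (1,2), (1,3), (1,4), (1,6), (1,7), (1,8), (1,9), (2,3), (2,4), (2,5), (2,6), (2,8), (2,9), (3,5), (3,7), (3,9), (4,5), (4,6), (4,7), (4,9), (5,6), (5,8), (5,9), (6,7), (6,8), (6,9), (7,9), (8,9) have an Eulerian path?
No (6 vertices have odd degree: {1, 2, 3, 6, 7, 8}; Eulerian path requires 0 or 2)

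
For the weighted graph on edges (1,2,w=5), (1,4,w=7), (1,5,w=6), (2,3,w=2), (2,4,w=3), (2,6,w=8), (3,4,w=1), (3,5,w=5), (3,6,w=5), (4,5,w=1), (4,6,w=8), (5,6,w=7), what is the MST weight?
14 (MST edges: (1,2,w=5), (2,3,w=2), (3,4,w=1), (3,6,w=5), (4,5,w=1); sum of weights 5 + 2 + 1 + 5 + 1 = 14)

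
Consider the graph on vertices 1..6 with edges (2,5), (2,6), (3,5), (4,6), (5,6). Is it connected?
No, it has 2 components: {1}, {2, 3, 4, 5, 6}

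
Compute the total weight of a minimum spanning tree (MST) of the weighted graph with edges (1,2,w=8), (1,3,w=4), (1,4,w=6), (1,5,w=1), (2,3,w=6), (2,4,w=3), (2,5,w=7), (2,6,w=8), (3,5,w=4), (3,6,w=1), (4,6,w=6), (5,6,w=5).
15 (MST edges: (1,3,w=4), (1,4,w=6), (1,5,w=1), (2,4,w=3), (3,6,w=1); sum of weights 4 + 6 + 1 + 3 + 1 = 15)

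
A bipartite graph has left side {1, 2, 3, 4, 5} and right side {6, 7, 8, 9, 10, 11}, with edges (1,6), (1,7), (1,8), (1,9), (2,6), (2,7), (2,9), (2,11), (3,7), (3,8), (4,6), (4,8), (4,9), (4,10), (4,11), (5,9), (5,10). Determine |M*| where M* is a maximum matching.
5 (matching: (1,9), (2,11), (3,7), (4,8), (5,10); upper bound min(|L|,|R|) = min(5,6) = 5)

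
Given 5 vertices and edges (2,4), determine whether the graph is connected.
No, it has 4 components: {1}, {2, 4}, {3}, {5}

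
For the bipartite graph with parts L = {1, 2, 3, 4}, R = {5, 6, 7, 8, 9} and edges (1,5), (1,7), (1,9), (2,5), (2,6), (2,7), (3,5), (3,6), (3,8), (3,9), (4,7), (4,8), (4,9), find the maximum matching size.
4 (matching: (1,9), (2,7), (3,6), (4,8); upper bound min(|L|,|R|) = min(4,5) = 4)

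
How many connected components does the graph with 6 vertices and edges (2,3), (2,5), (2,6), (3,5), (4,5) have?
2 (components: {1}, {2, 3, 4, 5, 6})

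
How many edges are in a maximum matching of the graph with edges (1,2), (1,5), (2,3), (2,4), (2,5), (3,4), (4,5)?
2 (matching: (2,3), (4,5); upper bound floor(n/2) = floor(5/2) = 2)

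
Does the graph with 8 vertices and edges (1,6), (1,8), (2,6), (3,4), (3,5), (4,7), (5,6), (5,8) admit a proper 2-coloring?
Yes. Partition: {1, 2, 4, 5}, {3, 6, 7, 8}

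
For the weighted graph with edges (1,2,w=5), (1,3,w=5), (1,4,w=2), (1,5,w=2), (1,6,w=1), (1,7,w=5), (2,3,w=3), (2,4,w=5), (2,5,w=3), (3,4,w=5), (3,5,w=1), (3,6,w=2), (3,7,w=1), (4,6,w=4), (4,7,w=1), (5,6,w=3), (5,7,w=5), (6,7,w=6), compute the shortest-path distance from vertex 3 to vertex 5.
1 (path: 3 -> 5; weights 1 = 1)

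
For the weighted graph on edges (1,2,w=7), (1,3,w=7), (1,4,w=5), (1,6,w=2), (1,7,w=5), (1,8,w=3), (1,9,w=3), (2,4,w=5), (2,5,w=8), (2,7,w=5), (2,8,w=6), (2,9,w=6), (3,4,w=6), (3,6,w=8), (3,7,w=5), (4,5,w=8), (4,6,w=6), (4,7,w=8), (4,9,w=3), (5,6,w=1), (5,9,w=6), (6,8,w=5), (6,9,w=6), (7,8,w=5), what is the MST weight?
27 (MST edges: (1,6,w=2), (1,7,w=5), (1,8,w=3), (1,9,w=3), (2,7,w=5), (3,7,w=5), (4,9,w=3), (5,6,w=1); sum of weights 2 + 5 + 3 + 3 + 5 + 5 + 3 + 1 = 27)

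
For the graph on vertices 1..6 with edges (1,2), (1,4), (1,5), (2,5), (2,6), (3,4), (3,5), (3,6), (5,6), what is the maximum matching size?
3 (matching: (1,4), (2,5), (3,6); upper bound floor(n/2) = floor(6/2) = 3)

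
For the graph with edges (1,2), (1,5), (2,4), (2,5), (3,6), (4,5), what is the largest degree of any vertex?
3 (attained at vertices 2, 5)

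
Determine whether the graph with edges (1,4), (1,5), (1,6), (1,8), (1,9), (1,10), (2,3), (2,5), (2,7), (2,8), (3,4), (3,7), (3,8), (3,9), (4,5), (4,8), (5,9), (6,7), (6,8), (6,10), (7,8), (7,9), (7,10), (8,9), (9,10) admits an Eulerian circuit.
No (2 vertices have odd degree: {3, 8}; Eulerian circuit requires 0)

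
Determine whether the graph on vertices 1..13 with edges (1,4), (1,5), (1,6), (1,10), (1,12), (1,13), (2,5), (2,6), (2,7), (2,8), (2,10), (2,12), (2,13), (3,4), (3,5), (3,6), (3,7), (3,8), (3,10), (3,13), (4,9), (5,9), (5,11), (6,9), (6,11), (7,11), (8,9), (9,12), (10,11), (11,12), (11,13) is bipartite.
Yes. Partition: {1, 2, 3, 9, 11}, {4, 5, 6, 7, 8, 10, 12, 13}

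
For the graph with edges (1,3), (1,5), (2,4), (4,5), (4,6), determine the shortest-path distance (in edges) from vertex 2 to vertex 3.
4 (path: 2 -> 4 -> 5 -> 1 -> 3, 4 edges)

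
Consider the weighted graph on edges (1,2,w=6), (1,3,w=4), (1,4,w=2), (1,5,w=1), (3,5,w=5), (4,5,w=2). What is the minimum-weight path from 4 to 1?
2 (path: 4 -> 1; weights 2 = 2)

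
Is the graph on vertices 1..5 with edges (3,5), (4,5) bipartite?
Yes. Partition: {1, 2, 3, 4}, {5}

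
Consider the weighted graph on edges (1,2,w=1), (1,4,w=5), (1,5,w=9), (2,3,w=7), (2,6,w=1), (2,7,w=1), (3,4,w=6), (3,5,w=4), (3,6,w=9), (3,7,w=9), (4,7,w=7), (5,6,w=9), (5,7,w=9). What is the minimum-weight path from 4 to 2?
6 (path: 4 -> 1 -> 2; weights 5 + 1 = 6)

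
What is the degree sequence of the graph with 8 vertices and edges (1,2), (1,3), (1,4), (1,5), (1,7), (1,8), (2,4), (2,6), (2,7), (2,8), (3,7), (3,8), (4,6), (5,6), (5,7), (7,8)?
[6, 5, 5, 4, 3, 3, 3, 3] (degrees: deg(1)=6, deg(2)=5, deg(3)=3, deg(4)=3, deg(5)=3, deg(6)=3, deg(7)=5, deg(8)=4)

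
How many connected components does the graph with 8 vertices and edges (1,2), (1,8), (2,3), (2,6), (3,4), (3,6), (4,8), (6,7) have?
2 (components: {1, 2, 3, 4, 6, 7, 8}, {5})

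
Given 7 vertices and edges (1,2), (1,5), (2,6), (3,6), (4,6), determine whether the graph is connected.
No, it has 2 components: {1, 2, 3, 4, 5, 6}, {7}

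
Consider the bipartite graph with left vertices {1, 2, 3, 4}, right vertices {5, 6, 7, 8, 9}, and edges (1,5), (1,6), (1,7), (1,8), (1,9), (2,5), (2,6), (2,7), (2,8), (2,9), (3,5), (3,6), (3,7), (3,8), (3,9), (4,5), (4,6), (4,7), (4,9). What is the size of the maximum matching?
4 (matching: (1,9), (2,8), (3,7), (4,6); upper bound min(|L|,|R|) = min(4,5) = 4)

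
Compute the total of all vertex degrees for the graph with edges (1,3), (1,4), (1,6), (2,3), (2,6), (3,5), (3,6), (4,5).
16 (handshake: sum of degrees = 2|E| = 2 x 8 = 16)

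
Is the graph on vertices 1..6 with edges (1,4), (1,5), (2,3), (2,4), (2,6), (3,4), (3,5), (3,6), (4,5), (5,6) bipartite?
No (odd cycle of length 3: 5 -> 1 -> 4 -> 5)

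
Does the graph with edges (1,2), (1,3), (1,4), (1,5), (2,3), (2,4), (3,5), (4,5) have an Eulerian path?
No (4 vertices have odd degree: {2, 3, 4, 5}; Eulerian path requires 0 or 2)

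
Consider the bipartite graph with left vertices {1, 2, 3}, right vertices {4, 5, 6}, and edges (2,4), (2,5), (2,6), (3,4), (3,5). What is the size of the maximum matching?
2 (matching: (2,6), (3,5); upper bound min(|L|,|R|) = min(3,3) = 3)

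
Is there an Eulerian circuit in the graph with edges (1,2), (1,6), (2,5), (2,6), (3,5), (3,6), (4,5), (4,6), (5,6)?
No (2 vertices have odd degree: {2, 6}; Eulerian circuit requires 0)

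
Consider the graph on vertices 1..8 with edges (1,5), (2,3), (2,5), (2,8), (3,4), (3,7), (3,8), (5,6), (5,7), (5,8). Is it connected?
Yes (BFS from 1 visits [1, 5, 2, 6, 7, 8, 3, 4] — all 8 vertices reached)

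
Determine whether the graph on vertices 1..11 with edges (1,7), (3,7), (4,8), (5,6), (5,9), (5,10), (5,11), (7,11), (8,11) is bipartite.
Yes. Partition: {1, 2, 3, 4, 6, 9, 10, 11}, {5, 7, 8}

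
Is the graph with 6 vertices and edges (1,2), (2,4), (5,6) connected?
No, it has 3 components: {1, 2, 4}, {3}, {5, 6}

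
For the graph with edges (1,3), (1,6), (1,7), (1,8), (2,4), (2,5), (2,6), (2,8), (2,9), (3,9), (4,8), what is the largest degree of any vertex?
5 (attained at vertex 2)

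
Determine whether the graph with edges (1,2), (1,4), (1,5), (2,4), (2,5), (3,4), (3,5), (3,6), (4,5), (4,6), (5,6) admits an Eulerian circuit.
No (6 vertices have odd degree: {1, 2, 3, 4, 5, 6}; Eulerian circuit requires 0)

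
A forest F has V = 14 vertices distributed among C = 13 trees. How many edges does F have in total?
1 (Each of the 13 component trees on V_i vertices has V_i - 1 edges; summing gives V - C = 14 - 13 = 1)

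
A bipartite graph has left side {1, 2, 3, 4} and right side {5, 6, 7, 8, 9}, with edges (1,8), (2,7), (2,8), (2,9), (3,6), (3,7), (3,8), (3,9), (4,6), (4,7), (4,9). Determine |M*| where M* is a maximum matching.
4 (matching: (1,8), (2,9), (3,7), (4,6); upper bound min(|L|,|R|) = min(4,5) = 4)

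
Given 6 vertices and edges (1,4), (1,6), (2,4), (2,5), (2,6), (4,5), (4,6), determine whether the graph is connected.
No, it has 2 components: {1, 2, 4, 5, 6}, {3}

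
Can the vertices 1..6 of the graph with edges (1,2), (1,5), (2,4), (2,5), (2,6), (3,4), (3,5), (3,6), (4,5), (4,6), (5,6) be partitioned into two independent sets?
No (odd cycle of length 3: 2 -> 1 -> 5 -> 2)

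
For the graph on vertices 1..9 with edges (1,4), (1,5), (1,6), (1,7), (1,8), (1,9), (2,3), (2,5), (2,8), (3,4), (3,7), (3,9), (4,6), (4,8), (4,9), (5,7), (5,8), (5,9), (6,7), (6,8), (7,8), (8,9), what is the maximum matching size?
4 (matching: (1,8), (2,5), (4,9), (6,7); upper bound floor(n/2) = floor(9/2) = 4)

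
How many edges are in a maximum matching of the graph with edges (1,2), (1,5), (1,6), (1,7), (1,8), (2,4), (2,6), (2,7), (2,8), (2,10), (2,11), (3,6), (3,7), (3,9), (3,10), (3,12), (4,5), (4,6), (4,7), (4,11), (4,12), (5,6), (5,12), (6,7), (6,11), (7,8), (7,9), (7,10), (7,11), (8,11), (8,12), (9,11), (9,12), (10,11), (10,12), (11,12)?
6 (matching: (1,8), (2,10), (3,6), (4,5), (7,11), (9,12); upper bound floor(n/2) = floor(12/2) = 6)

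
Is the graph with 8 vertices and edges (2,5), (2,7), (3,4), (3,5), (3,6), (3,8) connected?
No, it has 2 components: {1}, {2, 3, 4, 5, 6, 7, 8}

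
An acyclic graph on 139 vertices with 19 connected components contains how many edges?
120 (Each of the 19 component trees on V_i vertices has V_i - 1 edges; summing gives V - C = 139 - 19 = 120)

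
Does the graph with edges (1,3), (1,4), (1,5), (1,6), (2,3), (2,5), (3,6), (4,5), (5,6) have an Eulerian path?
Yes (the graph is connected and exactly 2 vertices have odd degree: {3, 6}; any Eulerian path must start and end at those)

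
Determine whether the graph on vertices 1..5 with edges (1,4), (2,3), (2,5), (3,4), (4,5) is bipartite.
Yes. Partition: {1, 3, 5}, {2, 4}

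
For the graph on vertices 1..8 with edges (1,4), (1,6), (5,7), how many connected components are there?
5 (components: {1, 4, 6}, {2}, {3}, {5, 7}, {8})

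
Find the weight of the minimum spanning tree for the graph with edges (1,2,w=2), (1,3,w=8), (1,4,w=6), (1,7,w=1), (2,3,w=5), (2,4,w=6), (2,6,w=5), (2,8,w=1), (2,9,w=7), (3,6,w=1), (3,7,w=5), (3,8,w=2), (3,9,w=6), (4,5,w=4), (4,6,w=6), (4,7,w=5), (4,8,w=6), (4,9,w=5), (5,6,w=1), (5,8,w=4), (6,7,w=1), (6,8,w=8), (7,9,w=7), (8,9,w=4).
15 (MST edges: (1,2,w=2), (1,7,w=1), (2,8,w=1), (3,6,w=1), (4,5,w=4), (5,6,w=1), (6,7,w=1), (8,9,w=4); sum of weights 2 + 1 + 1 + 1 + 4 + 1 + 1 + 4 = 15)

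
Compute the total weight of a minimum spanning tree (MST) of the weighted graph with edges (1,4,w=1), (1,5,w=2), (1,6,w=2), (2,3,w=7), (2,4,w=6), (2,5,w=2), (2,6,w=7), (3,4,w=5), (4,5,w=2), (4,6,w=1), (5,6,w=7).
11 (MST edges: (1,4,w=1), (1,5,w=2), (2,5,w=2), (3,4,w=5), (4,6,w=1); sum of weights 1 + 2 + 2 + 5 + 1 = 11)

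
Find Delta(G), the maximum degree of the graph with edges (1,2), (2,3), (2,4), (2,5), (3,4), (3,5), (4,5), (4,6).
4 (attained at vertices 2, 4)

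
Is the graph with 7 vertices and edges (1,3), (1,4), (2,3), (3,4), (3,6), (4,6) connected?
No, it has 3 components: {1, 2, 3, 4, 6}, {5}, {7}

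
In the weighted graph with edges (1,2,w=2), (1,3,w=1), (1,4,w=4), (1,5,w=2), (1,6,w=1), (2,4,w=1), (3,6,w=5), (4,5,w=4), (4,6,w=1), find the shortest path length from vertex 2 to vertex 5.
4 (path: 2 -> 1 -> 5; weights 2 + 2 = 4)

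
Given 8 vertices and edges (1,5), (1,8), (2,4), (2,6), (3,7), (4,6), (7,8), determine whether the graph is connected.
No, it has 2 components: {1, 3, 5, 7, 8}, {2, 4, 6}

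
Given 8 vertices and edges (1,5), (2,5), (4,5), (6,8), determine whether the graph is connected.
No, it has 4 components: {1, 2, 4, 5}, {3}, {6, 8}, {7}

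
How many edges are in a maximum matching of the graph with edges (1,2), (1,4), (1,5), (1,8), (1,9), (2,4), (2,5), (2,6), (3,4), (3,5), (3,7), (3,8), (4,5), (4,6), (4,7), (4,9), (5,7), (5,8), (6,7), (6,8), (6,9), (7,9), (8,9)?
4 (matching: (1,4), (3,7), (5,8), (6,9); upper bound floor(n/2) = floor(9/2) = 4)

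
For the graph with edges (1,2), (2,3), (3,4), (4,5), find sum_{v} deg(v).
8 (handshake: sum of degrees = 2|E| = 2 x 4 = 8)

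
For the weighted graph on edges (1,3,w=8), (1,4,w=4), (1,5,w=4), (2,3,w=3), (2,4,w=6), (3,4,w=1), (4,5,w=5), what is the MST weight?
12 (MST edges: (1,4,w=4), (1,5,w=4), (2,3,w=3), (3,4,w=1); sum of weights 4 + 4 + 3 + 1 = 12)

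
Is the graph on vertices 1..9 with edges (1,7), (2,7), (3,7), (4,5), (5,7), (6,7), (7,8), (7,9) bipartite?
Yes. Partition: {1, 2, 3, 5, 6, 8, 9}, {4, 7}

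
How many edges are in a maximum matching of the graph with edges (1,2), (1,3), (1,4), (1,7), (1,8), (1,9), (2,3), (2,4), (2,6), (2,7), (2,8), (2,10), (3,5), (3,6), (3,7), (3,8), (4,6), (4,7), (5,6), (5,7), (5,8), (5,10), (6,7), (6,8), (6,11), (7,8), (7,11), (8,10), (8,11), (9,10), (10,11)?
5 (matching: (1,9), (2,7), (3,5), (6,8), (10,11); upper bound floor(n/2) = floor(11/2) = 5)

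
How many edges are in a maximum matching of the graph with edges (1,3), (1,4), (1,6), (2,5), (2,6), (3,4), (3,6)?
3 (matching: (1,4), (2,5), (3,6); upper bound floor(n/2) = floor(6/2) = 3)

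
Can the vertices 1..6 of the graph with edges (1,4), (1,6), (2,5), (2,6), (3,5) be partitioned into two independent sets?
Yes. Partition: {1, 2, 3}, {4, 5, 6}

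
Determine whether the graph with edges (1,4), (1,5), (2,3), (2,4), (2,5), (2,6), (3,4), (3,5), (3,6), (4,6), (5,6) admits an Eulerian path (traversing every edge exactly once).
Yes — and in fact it has an Eulerian circuit (the graph is connected and all 6 vertices have even degree)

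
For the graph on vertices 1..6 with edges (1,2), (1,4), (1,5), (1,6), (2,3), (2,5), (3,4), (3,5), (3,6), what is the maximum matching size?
3 (matching: (1,4), (2,5), (3,6); upper bound floor(n/2) = floor(6/2) = 3)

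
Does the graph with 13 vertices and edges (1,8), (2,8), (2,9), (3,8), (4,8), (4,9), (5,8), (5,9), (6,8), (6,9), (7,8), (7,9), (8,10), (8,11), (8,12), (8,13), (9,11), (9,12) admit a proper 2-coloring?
Yes. Partition: {1, 2, 3, 4, 5, 6, 7, 10, 11, 12, 13}, {8, 9}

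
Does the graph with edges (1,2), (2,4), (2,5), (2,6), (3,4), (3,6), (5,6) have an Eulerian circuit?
No (2 vertices have odd degree: {1, 6}; Eulerian circuit requires 0)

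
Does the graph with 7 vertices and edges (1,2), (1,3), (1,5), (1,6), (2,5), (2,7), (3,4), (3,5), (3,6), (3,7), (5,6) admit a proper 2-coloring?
No (odd cycle of length 3: 5 -> 1 -> 2 -> 5)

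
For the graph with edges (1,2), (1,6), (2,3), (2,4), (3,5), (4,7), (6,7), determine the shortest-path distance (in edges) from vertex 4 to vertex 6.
2 (path: 4 -> 7 -> 6, 2 edges)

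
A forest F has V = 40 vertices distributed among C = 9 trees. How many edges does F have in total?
31 (Each of the 9 component trees on V_i vertices has V_i - 1 edges; summing gives V - C = 40 - 9 = 31)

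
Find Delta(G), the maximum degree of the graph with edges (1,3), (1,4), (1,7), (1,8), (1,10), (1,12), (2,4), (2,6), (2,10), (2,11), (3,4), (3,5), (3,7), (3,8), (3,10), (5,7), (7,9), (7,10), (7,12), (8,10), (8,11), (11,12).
6 (attained at vertices 1, 3, 7)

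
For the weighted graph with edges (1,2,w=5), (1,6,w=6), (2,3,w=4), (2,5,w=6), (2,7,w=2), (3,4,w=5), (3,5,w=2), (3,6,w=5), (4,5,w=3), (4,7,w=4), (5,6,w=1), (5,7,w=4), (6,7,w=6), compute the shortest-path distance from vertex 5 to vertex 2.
6 (path: 5 -> 2; weights 6 = 6)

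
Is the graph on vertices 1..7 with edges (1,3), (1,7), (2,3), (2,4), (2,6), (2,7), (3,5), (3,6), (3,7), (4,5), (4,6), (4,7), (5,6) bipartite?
No (odd cycle of length 3: 7 -> 1 -> 3 -> 7)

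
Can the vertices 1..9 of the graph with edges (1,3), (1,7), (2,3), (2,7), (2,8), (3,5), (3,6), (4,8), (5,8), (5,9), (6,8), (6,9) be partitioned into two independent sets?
Yes. Partition: {1, 2, 4, 5, 6}, {3, 7, 8, 9}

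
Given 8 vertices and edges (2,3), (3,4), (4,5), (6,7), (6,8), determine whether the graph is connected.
No, it has 3 components: {1}, {2, 3, 4, 5}, {6, 7, 8}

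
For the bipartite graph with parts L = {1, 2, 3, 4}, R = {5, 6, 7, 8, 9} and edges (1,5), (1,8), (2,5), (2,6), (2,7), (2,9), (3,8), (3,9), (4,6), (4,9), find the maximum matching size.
4 (matching: (1,8), (2,7), (3,9), (4,6); upper bound min(|L|,|R|) = min(4,5) = 4)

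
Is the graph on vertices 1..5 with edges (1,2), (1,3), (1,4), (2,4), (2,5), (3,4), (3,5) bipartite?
No (odd cycle of length 3: 2 -> 1 -> 4 -> 2)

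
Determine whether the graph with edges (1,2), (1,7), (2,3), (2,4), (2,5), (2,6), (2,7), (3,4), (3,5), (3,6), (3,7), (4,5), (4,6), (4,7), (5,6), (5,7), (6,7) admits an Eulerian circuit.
No (4 vertices have odd degree: {3, 4, 5, 6}; Eulerian circuit requires 0)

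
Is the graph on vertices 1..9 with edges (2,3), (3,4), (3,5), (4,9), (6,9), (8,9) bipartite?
Yes. Partition: {1, 2, 4, 5, 6, 7, 8}, {3, 9}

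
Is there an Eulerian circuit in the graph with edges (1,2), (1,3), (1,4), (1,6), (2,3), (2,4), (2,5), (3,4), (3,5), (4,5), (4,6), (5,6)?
No (2 vertices have odd degree: {4, 6}; Eulerian circuit requires 0)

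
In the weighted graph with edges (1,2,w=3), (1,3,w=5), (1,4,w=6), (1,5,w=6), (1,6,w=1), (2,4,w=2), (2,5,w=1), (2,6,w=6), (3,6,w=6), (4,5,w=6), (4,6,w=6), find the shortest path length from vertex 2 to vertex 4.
2 (path: 2 -> 4; weights 2 = 2)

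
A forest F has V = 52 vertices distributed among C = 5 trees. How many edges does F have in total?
47 (Each of the 5 component trees on V_i vertices has V_i - 1 edges; summing gives V - C = 52 - 5 = 47)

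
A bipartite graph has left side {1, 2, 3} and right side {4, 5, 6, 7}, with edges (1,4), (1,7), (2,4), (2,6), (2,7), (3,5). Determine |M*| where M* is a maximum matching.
3 (matching: (1,7), (2,6), (3,5); upper bound min(|L|,|R|) = min(3,4) = 3)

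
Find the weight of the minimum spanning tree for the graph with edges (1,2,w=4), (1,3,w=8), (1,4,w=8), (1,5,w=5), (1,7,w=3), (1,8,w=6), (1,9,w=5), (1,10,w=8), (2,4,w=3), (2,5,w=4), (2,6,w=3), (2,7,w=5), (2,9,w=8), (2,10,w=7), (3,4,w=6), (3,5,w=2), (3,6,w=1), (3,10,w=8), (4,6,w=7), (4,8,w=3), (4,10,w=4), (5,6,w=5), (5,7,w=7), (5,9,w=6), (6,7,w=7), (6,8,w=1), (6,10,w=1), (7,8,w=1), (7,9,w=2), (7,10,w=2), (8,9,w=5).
17 (MST edges: (1,7,w=3), (2,4,w=3), (2,6,w=3), (3,5,w=2), (3,6,w=1), (6,8,w=1), (6,10,w=1), (7,8,w=1), (7,9,w=2); sum of weights 3 + 3 + 3 + 2 + 1 + 1 + 1 + 1 + 2 = 17)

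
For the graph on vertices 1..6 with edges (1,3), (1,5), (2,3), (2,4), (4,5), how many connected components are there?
2 (components: {1, 2, 3, 4, 5}, {6})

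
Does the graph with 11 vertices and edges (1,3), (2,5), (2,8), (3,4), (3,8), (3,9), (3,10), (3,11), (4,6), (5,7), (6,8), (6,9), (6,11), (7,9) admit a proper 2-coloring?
Yes. Partition: {1, 4, 5, 8, 9, 10, 11}, {2, 3, 6, 7}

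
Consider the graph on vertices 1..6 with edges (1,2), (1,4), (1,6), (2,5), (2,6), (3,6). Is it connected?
Yes (BFS from 1 visits [1, 2, 4, 6, 5, 3] — all 6 vertices reached)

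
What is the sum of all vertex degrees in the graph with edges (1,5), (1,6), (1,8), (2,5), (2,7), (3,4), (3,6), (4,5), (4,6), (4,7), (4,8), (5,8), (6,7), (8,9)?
28 (handshake: sum of degrees = 2|E| = 2 x 14 = 28)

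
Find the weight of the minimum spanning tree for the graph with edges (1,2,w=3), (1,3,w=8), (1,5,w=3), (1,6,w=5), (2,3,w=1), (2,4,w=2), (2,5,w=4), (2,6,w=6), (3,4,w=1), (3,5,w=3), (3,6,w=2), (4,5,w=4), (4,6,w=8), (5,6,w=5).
10 (MST edges: (1,2,w=3), (1,5,w=3), (2,3,w=1), (3,4,w=1), (3,6,w=2); sum of weights 3 + 3 + 1 + 1 + 2 = 10)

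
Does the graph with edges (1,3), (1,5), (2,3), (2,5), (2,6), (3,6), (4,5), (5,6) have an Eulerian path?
No (4 vertices have odd degree: {2, 3, 4, 6}; Eulerian path requires 0 or 2)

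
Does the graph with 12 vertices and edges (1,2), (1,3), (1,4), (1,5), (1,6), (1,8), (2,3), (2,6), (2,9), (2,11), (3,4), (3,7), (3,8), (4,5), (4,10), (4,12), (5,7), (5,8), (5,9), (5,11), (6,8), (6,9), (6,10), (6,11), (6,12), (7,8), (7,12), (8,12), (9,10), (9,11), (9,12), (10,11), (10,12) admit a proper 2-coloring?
No (odd cycle of length 3: 5 -> 1 -> 8 -> 5)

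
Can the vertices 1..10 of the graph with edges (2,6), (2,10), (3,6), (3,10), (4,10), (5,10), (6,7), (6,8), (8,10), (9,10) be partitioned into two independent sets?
Yes. Partition: {1, 2, 3, 4, 5, 7, 8, 9}, {6, 10}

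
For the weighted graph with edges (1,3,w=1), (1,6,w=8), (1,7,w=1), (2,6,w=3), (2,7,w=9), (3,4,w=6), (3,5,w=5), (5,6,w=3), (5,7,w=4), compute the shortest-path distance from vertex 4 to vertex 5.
11 (path: 4 -> 3 -> 5; weights 6 + 5 = 11)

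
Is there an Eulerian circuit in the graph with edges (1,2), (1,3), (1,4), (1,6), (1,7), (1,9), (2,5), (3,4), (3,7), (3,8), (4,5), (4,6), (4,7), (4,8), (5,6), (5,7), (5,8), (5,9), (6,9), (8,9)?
Yes (the graph is connected and all 9 vertices have even degree)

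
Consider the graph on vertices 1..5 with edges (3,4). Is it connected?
No, it has 4 components: {1}, {2}, {3, 4}, {5}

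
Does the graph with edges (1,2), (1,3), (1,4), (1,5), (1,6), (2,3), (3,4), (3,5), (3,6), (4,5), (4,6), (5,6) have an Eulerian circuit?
No (2 vertices have odd degree: {1, 3}; Eulerian circuit requires 0)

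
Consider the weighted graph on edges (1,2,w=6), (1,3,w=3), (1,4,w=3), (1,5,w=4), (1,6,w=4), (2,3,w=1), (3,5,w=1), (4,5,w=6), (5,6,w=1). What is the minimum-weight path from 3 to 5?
1 (path: 3 -> 5; weights 1 = 1)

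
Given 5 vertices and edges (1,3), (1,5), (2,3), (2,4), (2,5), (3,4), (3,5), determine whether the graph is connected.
Yes (BFS from 1 visits [1, 3, 5, 2, 4] — all 5 vertices reached)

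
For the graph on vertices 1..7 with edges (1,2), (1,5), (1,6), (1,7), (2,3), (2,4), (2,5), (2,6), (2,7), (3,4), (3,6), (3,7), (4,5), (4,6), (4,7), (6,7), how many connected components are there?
1 (components: {1, 2, 3, 4, 5, 6, 7})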